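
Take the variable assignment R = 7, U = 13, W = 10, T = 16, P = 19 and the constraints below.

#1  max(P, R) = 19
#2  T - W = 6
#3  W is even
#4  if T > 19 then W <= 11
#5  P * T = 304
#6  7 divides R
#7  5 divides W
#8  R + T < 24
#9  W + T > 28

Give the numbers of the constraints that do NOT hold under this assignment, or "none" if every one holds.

#1 max(19, 7) = 19 — holds.
#2 T - W = 16 - 10 = 6 — holds.
#3 W = 10 is even — holds.
#4 T = 16, not > 19; antecedent false, conditional vacuously true — holds.
#5 P * T = 19 * 16 = 304 — holds.
#6 7 / 7 = 1, so 7 divides 7 — holds.
#7 10 / 5 = 2, so 5 divides 10 — holds.
#8 R + T = 7 + 16 = 23; 23 < 24 — holds.
#9 W + T = 10 + 16 = 26; 26 ≤ 28, bound 28 not met — fails.

The assignment fails constraint 9.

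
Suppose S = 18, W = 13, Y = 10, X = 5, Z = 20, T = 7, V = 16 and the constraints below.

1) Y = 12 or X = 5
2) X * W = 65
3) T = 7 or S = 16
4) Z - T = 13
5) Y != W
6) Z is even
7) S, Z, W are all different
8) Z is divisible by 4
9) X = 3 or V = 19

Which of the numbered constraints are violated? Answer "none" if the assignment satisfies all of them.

1) Y = 10 ≠ 12, but X = 5 = 5 (second disjunct)  OK
2) X * W = 5 * 13 = 65  OK
3) T = 7 = 7 (first disjunct)  OK
4) Z - T = 20 - 7 = 13  OK
5) Y = 10, W = 13; distinct  OK
6) Z = 20 is even  OK
7) values 18, 20, 13 are pairwise distinct  OK
8) 20 / 4 = 5, so 4 divides 20  OK
9) X = 5 ≠ 3 and V = 16 ≠ 19; both disjuncts false  FAIL

No — constraint 9 is not satisfied.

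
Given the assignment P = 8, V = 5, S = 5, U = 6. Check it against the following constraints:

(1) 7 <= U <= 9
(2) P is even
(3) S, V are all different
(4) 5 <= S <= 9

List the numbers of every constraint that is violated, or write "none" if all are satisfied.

Violated: 1 and 3.

(1) U = 6 is outside [7, 9]  FAIL
(2) P = 8 is even  OK
(3) S = V = 5, not all different  FAIL
(4) S = 5 lies in [5, 9]  OK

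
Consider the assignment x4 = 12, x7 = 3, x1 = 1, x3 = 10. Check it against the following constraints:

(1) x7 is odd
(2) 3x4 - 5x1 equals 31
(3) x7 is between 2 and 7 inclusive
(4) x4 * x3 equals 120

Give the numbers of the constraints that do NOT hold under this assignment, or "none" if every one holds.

(1) x7 = 3 is odd  ✓
(2) 3x4 - 5x1 = 3(12) - 5(1) = 31  ✓
(3) x7 = 3 lies in [2, 7]  ✓
(4) x4 * x3 = 12 * 10 = 120  ✓

No violations.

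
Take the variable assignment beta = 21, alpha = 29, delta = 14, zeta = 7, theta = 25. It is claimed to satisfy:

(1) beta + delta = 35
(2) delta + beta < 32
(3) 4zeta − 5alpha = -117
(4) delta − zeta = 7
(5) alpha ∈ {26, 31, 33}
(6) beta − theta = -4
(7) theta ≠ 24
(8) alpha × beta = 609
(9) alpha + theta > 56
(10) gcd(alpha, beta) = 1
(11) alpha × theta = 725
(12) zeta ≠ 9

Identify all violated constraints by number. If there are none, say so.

No — constraints 2, 5, and 9 are not satisfied.

(1) beta + delta = 21 + 14 = 35  ✓
(2) delta + beta = 14 + 21 = 35; 35 ≥ 32, bound 32 not met  ✗
(3) 4zeta − 5alpha = 4(7) − 5(29) = -117  ✓
(4) delta − zeta = 14 − 7 = 7  ✓
(5) alpha = 29 is not in {26, 31, 33}  ✗
(6) beta − theta = 21 − 25 = -4  ✓
(7) theta = 25, and 25 ≠ 24  ✓
(8) alpha × beta = 29 × 21 = 609  ✓
(9) alpha + theta = 29 + 25 = 54; 54 ≤ 56, bound 56 not met  ✗
(10) gcd(29, 21) = 1  ✓
(11) alpha × theta = 29 × 25 = 725  ✓
(12) zeta = 7, and 7 ≠ 9  ✓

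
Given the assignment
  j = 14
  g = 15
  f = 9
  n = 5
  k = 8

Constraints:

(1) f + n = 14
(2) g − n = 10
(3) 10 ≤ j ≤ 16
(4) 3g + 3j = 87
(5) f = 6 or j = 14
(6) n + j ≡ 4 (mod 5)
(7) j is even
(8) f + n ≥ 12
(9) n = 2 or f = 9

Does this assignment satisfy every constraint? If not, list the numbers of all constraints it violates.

(1) f + n = 9 + 5 = 14  holds
(2) g − n = 15 − 5 = 10  holds
(3) j = 14 lies in [10, 16]  holds
(4) 3g + 3j = 3(15) + 3(14) = 87  holds
(5) f = 9 ≠ 6, but j = 14 = 14 (second disjunct)  holds
(6) n + j = 19; 19 mod 5 = 4  holds
(7) j = 14 is even  holds
(8) f + n = 9 + 5 = 14; 14 ≥ 12  holds
(9) n = 5 ≠ 2, but f = 9 = 9 (second disjunct)  holds

The assignment satisfies every constraint.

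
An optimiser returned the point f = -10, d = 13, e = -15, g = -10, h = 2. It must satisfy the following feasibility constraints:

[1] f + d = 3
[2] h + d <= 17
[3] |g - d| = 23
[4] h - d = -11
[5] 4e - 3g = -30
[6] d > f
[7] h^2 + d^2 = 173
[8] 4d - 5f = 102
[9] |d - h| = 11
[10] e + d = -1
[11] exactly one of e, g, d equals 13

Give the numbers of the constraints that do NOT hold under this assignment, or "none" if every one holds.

[1] f + d = -10 + 13 = 3 — holds.
[2] h + d = 2 + 13 = 15; 15 ≤ 17 — holds.
[3] |-10 - 13| = 23 — holds.
[4] h - d = 2 - 13 = -11 — holds.
[5] 4e - 3g = 4(-15) - 3(-10) = -30 — holds.
[6] d = 13, f = -10; 13 > -10 — holds.
[7] h^2 + d^2 = 2^2 + 13^2 = 4 + 169 = 173 — holds.
[8] 4d - 5f = 4(13) - 5(-10) = 102 — holds.
[9] |13 - 2| = 11 — holds.
[10] e + d = -15 + 13 = -2, not -1 — fails.
[11] e=-15, g=-10, d=13; 1 of them equals 13 — holds.

No — constraint 10 is not satisfied.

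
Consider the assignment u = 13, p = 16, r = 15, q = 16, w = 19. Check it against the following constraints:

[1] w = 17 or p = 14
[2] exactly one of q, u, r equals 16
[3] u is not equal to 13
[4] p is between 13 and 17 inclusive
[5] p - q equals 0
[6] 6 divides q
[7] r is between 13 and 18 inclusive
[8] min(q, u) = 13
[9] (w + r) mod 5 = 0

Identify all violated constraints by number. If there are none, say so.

Constraints 1, 3, 6, 9 do not hold.

[1] w = 19 ≠ 17 and p = 16 ≠ 14; both disjuncts false — violated.
[2] q=16, u=13, r=15; 1 of them equals 16 — OK.
[3] u = 13, but 13 is required to differ — violated.
[4] p = 16 lies in [13, 17] — OK.
[5] p - q = 16 - 16 = 0 — OK.
[6] 16 = 6*2 + 4, so 6 does not divide 16 — violated.
[7] r = 15 lies in [13, 18] — OK.
[8] min(16, 13) = 13 — OK.
[9] w + r = 34; 34 mod 5 = 4, not 0 — violated.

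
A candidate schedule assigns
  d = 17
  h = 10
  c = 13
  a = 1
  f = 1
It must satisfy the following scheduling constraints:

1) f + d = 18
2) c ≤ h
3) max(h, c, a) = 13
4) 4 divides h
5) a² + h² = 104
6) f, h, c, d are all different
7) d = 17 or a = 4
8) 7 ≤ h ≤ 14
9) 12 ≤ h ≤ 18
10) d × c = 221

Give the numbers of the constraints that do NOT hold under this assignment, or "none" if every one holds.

1) f + d = 1 + 17 = 18 — OK.
2) c = 13, h = 10; 13 > 10 (want ≤) — violated.
3) max(10, 13, 1) = 13 — OK.
4) 10 = 4×2 + 2, so 4 does not divide 10 — violated.
5) a² + h² = 1² + 10² = 1 + 100 = 101, not 104 — violated.
6) values 1, 10, 13, 17 are pairwise distinct — OK.
7) d = 17 = 17 (first disjunct) — OK.
8) h = 10 lies in [7, 14] — OK.
9) h = 10 is outside [12, 18] — violated.
10) d × c = 17 × 13 = 221 — OK.

The assignment fails constraints 2, 4, 5, 9.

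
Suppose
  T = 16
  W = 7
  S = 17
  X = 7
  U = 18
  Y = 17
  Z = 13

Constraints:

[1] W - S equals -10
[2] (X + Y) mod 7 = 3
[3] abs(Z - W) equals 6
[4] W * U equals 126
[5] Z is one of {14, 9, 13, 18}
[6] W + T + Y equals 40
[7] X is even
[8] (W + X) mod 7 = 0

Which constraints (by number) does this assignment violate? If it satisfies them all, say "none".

Violated: 7.

[1] W - S = 7 - 17 = -10 — satisfied.
[2] X + Y = 24; 24 mod 7 = 3 — satisfied.
[3] abs(13 - 7) = 6 — satisfied.
[4] W * U = 7 * 18 = 126 — satisfied.
[5] Z = 13 is in {14, 9, 13, 18} — satisfied.
[6] W + T + Y = 7 + 16 + 17 = 40 — satisfied.
[7] X = 7 is odd — violated.
[8] W + X = 14; 14 mod 7 = 0 — satisfied.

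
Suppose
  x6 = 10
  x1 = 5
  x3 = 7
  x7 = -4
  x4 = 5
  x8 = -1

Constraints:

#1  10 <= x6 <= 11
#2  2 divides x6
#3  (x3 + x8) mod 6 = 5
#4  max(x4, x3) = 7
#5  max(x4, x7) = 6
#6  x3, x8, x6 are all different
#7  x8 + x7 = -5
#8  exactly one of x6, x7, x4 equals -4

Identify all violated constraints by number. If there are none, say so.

The assignment fails constraints 3 and 5.

#1 x6 = 10 lies in [10, 11]  holds
#2 10 / 2 = 5, so 2 divides 10  holds
#3 x3 + x8 = 6; 6 mod 6 = 0, not 5  fails
#4 max(5, 7) = 7  holds
#5 max(5, -4) = 5, not 6  fails
#6 values 7, -1, 10 are pairwise distinct  holds
#7 x8 + x7 = -1 + (-4) = -5  holds
#8 x6=10, x7=-4, x4=5; 1 of them equals -4  holds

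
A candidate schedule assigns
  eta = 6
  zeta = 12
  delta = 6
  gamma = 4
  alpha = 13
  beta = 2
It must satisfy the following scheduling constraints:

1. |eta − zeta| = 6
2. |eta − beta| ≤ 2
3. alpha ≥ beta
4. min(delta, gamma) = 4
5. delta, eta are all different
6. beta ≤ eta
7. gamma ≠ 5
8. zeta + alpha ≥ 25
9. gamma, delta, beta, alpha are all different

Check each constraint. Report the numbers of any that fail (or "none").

Constraints 2 and 5 do not hold.

1. |6 − 12| = 6  ✔
2. |6 − 2| = 4; 4 > 2, exceeds bound 2  ✘
3. alpha = 13, beta = 2; 13 ≥ 2  ✔
4. min(6, 4) = 4  ✔
5. delta = eta = 6, not all different  ✘
6. beta = 2, eta = 6; 2 ≤ 6  ✔
7. gamma = 4, and 4 ≠ 5  ✔
8. zeta + alpha = 12 + 13 = 25; 25 ≥ 25  ✔
9. values 4, 6, 2, 13 are pairwise distinct  ✔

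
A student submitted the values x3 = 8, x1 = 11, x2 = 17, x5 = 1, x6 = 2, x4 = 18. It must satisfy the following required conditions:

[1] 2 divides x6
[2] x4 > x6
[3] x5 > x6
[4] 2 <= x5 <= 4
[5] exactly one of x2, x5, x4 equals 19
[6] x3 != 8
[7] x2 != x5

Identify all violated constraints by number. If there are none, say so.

[1] 2 / 2 = 1, so 2 divides 2  true
[2] x4 = 18, x6 = 2; 18 > 2  true
[3] x5 = 1, x6 = 2; 1 ≤ 2 (want >)  false
[4] x5 = 1 is outside [2, 4]  false
[5] x2=17, x5=1, x4=18; 0 of them equal 19, not exactly one  false
[6] x3 = 8, but 8 is required to differ  false
[7] x2 = 17, x5 = 1; distinct  true

The assignment fails constraints 3, 4, 5, 6.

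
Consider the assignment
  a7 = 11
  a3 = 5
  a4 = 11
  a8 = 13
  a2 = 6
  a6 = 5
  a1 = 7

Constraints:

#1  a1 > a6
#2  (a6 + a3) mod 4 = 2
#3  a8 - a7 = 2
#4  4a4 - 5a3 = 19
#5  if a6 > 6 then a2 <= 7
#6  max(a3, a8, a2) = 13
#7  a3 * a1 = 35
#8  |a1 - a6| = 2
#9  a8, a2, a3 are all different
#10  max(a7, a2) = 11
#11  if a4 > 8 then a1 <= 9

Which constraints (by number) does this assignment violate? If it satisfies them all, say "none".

#1 a1 = 7, a6 = 5; 7 > 5  ✔
#2 a6 + a3 = 10; 10 mod 4 = 2  ✔
#3 a8 - a7 = 13 - 11 = 2  ✔
#4 4a4 - 5a3 = 4(11) - 5(5) = 19  ✔
#5 a6 = 5, not > 6; antecedent false, conditional vacuously true  ✔
#6 max(5, 13, 6) = 13  ✔
#7 a3 * a1 = 5 * 7 = 35  ✔
#8 |7 - 5| = 2  ✔
#9 values 13, 6, 5 are pairwise distinct  ✔
#10 max(11, 6) = 11  ✔
#11 a4 = 11 > 8, so we need a1 ≤ 9; a1 = 7 ≤ 9  ✔

No violations.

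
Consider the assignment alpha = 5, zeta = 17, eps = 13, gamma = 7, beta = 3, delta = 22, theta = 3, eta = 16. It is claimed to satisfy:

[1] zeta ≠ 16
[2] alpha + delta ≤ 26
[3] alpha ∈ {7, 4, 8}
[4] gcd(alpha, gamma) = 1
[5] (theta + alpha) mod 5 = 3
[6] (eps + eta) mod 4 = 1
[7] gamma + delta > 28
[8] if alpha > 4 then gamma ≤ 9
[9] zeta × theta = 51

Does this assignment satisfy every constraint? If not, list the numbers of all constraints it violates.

[1] zeta = 17, and 17 ≠ 16 — holds.
[2] alpha + delta = 5 + 22 = 27; 27 > 26, bound 26 not met — fails.
[3] alpha = 5 is not in {7, 4, 8} — fails.
[4] gcd(5, 7) = 1 — holds.
[5] theta + alpha = 8; 8 mod 5 = 3 — holds.
[6] eps + eta = 29; 29 mod 4 = 1 — holds.
[7] gamma + delta = 7 + 22 = 29; 29 > 28 — holds.
[8] alpha = 5 > 4, so we need gamma ≤ 9; gamma = 7 ≤ 9 — holds.
[9] zeta × theta = 17 × 3 = 51 — holds.

Violated: 2 and 3.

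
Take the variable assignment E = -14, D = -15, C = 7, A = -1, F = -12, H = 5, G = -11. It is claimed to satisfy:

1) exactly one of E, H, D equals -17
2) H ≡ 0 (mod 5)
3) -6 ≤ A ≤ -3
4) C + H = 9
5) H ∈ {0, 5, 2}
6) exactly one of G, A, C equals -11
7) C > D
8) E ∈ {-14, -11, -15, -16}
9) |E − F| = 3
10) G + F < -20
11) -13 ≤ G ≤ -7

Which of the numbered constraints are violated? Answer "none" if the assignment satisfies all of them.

Violated: 1, 3, 4, and 9.

1) E=-14, H=5, D=-15; 0 of them equal -17, not exactly one  FAIL
2) 5 mod 5 = 0  OK
3) A = -1 is outside [-6, -3]  FAIL
4) C + H = 7 + 5 = 12, not 9  FAIL
5) H = 5 is in {0, 5, 2}  OK
6) G=-11, A=-1, C=7; 1 of them equals -11  OK
7) C = 7, D = -15; 7 > -15  OK
8) E = -14 is in {-14, -11, -15, -16}  OK
9) |-14 − (-12)| = 2, not 3  FAIL
10) G + F = -11 + (-12) = -23; -23 < -20  OK
11) G = -11 lies in [-13, -7]  OK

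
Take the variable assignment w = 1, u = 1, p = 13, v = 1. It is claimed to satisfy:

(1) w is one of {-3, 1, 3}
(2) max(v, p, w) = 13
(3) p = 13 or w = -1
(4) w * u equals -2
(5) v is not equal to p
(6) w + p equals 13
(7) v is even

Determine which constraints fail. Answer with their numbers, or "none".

Violated: 4, 6, and 7.

(1) w = 1 is in {-3, 1, 3} — OK.
(2) max(1, 13, 1) = 13 — OK.
(3) p = 13 = 13 (first disjunct) — OK.
(4) w * u = 1 * 1 = 1, not -2 — violated.
(5) v = 1, p = 13; distinct — OK.
(6) w + p = 1 + 13 = 14, not 13 — violated.
(7) v = 1 is odd — violated.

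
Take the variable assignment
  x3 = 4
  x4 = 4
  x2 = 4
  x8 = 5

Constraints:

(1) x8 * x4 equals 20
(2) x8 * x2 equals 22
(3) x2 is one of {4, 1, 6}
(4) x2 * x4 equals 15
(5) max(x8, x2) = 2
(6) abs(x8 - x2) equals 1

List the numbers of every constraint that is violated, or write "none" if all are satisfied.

(1) x8 * x4 = 5 * 4 = 20  yes
(2) x8 * x2 = 5 * 4 = 20, not 22  no
(3) x2 = 4 is in {4, 1, 6}  yes
(4) x2 * x4 = 4 * 4 = 16, not 15  no
(5) max(5, 4) = 5, not 2  no
(6) abs(5 - 4) = 1  yes

Constraints 2, 4, and 5 do not hold.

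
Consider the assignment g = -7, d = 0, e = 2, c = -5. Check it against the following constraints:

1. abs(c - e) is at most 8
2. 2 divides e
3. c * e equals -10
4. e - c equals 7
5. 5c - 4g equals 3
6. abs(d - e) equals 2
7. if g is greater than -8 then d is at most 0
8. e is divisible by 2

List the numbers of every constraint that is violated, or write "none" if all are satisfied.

1. abs(-5 - 2) = 7; 7 ≤ 8 — holds.
2. 2 / 2 = 1, so 2 divides 2 — holds.
3. c * e = -5 * 2 = -10 — holds.
4. e - c = 2 - (-5) = 7 — holds.
5. 5c - 4g = 5(-5) - 4(-7) = 3 — holds.
6. abs(0 - 2) = 2 — holds.
7. g = -7 > -8, so we need d ≤ 0; d = 0 ≤ 0 — holds.
8. 2 / 2 = 1, so 2 divides 2 — holds.

No violations.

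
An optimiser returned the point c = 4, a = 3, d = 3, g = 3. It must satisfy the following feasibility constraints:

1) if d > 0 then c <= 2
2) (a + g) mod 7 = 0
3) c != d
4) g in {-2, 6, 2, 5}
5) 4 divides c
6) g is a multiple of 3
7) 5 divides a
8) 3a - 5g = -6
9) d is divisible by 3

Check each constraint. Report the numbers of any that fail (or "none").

1) d = 3 > 0, so we need c ≤ 2; but c = 4 > 2  ✘
2) a + g = 6; 6 mod 7 = 6, not 0  ✘
3) c = 4, d = 3; distinct  ✔
4) g = 3 is not in {-2, 6, 2, 5}  ✘
5) 4 / 4 = 1, so 4 divides 4  ✔
6) 3 / 3 = 1, so 3 divides 3  ✔
7) 3 = 5*0 + 3, so 5 does not divide 3  ✘
8) 3a - 5g = 3(3) - 5(3) = -6  ✔
9) 3 / 3 = 1, so 3 divides 3  ✔

Violated: 1, 2, 4, and 7.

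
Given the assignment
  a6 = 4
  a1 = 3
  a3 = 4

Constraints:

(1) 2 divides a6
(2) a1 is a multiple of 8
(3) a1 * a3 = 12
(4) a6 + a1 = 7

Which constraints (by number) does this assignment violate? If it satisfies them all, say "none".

Constraint 2 is violated.

(1) 4 / 2 = 2, so 2 divides 4  yes
(2) 3 = 8*0 + 3, so 8 does not divide 3  no
(3) a1 * a3 = 3 * 4 = 12  yes
(4) a6 + a1 = 4 + 3 = 7  yes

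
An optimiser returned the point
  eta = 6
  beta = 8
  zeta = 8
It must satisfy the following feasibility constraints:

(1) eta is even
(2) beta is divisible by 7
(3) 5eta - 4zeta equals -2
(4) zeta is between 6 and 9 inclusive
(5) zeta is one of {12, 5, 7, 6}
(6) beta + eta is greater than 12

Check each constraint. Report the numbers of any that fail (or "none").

The assignment fails constraints 2 and 5.

(1) eta = 6 is even — holds.
(2) 8 = 7*1 + 1, so 7 does not divide 8 — does not hold.
(3) 5eta - 4zeta = 5(6) - 4(8) = -2 — holds.
(4) zeta = 8 lies in [6, 9] — holds.
(5) zeta = 8 is not in {12, 5, 7, 6} — does not hold.
(6) beta + eta = 8 + 6 = 14; 14 > 12 — holds.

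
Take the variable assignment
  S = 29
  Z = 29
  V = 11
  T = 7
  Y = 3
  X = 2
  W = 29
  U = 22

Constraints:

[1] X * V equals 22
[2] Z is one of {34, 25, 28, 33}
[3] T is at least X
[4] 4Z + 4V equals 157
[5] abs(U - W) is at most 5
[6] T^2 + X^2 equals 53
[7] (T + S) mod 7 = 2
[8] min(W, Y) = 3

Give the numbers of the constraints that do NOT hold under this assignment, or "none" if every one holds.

[1] X * V = 2 * 11 = 22 — satisfied.
[2] Z = 29 is not in {34, 25, 28, 33} — violated.
[3] T = 7, X = 2; 7 ≥ 2 — satisfied.
[4] 4Z + 4V = 4(29) + 4(11) = 160, not 157 — violated.
[5] abs(22 - 29) = 7; 7 > 5, exceeds bound 5 — violated.
[6] T^2 + X^2 = 7^2 + 2^2 = 49 + 4 = 53 — satisfied.
[7] T + S = 36; 36 mod 7 = 1, not 2 — violated.
[8] min(29, 3) = 3 — satisfied.

Constraints 2, 4, 5, 7 do not hold.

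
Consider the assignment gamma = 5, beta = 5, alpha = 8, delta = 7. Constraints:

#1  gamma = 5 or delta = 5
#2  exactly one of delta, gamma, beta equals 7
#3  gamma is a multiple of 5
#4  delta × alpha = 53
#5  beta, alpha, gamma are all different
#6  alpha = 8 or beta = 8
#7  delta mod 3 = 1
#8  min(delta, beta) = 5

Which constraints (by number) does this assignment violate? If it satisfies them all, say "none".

#1 gamma = 5 = 5 (first disjunct) — holds.
#2 delta=7, gamma=5, beta=5; 1 of them equals 7 — holds.
#3 5 / 5 = 1, so 5 divides 5 — holds.
#4 delta × alpha = 7 × 8 = 56, not 53 — fails.
#5 beta = gamma = 5, not all different — fails.
#6 alpha = 8 = 8 (first disjunct) — holds.
#7 7 mod 3 = 1 — holds.
#8 min(7, 5) = 5 — holds.

Constraints 4, 5 are violated.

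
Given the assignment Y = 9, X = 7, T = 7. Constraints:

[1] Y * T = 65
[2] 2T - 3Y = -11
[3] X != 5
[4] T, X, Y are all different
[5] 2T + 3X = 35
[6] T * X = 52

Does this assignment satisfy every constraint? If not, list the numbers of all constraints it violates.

No — constraints 1, 2, 4, and 6 are not satisfied.

[1] Y * T = 9 * 7 = 63, not 65  ✘
[2] 2T - 3Y = 2(7) - 3(9) = -13, not -11  ✘
[3] X = 7, and 7 ≠ 5  ✔
[4] T = X = 7, not all different  ✘
[5] 2T + 3X = 2(7) + 3(7) = 35  ✔
[6] T * X = 7 * 7 = 49, not 52  ✘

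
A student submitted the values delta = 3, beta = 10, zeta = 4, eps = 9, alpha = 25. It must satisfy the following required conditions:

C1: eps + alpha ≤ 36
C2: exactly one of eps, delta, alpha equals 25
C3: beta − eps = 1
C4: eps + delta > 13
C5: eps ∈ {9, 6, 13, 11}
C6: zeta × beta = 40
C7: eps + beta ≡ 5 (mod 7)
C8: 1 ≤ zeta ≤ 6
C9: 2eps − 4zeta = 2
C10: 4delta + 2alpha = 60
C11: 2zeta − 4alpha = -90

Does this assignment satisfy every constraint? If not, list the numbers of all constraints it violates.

Constraints 4, 10, and 11 are violated.

C1: eps + alpha = 9 + 25 = 34; 34 ≤ 36  ✔
C2: eps=9, delta=3, alpha=25; 1 of them equals 25  ✔
C3: beta − eps = 10 − 9 = 1  ✔
C4: eps + delta = 9 + 3 = 12; 12 ≤ 13, bound 13 not met  ✘
C5: eps = 9 is in {9, 6, 13, 11}  ✔
C6: zeta × beta = 4 × 10 = 40  ✔
C7: eps + beta = 19; 19 mod 7 = 5  ✔
C8: zeta = 4 lies in [1, 6]  ✔
C9: 2eps − 4zeta = 2(9) − 4(4) = 2  ✔
C10: 4delta + 2alpha = 4(3) + 2(25) = 62, not 60  ✘
C11: 2zeta − 4alpha = 2(4) − 4(25) = -92, not -90  ✘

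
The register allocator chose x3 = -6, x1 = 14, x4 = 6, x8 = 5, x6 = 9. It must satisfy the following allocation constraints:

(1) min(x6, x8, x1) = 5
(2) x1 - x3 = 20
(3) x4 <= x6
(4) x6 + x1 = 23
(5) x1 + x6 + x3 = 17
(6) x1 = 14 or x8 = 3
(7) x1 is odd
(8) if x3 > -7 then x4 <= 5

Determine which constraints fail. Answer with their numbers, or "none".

Constraints 7 and 8 are violated.

(1) min(9, 5, 14) = 5  OK
(2) x1 - x3 = 14 - (-6) = 20  OK
(3) x4 = 6, x6 = 9; 6 ≤ 9  OK
(4) x6 + x1 = 9 + 14 = 23  OK
(5) x1 + x6 + x3 = 14 + 9 + (-6) = 17  OK
(6) x1 = 14 = 14 (first disjunct)  OK
(7) x1 = 14 is even  FAIL
(8) x3 = -6 > -7, so we need x4 ≤ 5; but x4 = 6 > 5  FAIL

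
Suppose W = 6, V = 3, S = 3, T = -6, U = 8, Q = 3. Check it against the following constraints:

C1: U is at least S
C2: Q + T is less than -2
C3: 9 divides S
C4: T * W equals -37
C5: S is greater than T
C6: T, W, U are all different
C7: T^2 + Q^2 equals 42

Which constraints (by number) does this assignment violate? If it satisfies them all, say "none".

C1: U = 8, S = 3; 8 ≥ 3 — holds.
C2: Q + T = 3 + (-6) = -3; -3 < -2 — holds.
C3: 3 = 9*0 + 3, so 9 does not divide 3 — fails.
C4: T * W = -6 * 6 = -36, not -37 — fails.
C5: S = 3, T = -6; 3 > -6 — holds.
C6: values -6, 6, 8 are pairwise distinct — holds.
C7: T^2 + Q^2 = (-6)^2 + 3^2 = 36 + 9 = 45, not 42 — fails.

Violated: 3, 4, 7.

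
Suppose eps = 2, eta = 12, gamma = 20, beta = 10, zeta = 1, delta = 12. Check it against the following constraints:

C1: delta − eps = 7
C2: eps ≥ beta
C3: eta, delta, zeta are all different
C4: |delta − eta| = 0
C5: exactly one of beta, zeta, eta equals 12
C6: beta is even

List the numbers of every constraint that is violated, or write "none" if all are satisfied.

C1: delta − eps = 12 − 2 = 10, not 7 — violated.
C2: eps = 2, beta = 10; 2 < 10 (want ≥) — violated.
C3: eta = delta = 12, not all different — violated.
C4: |12 − 12| = 0 — satisfied.
C5: beta=10, zeta=1, eta=12; 1 of them equals 12 — satisfied.
C6: beta = 10 is even — satisfied.

No — constraints 1, 2, and 3 are not satisfied.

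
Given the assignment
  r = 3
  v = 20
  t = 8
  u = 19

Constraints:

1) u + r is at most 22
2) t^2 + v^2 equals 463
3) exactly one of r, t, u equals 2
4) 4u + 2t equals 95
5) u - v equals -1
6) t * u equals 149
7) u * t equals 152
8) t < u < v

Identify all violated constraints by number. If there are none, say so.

The assignment fails constraints 2, 3, 4, and 6.

1) u + r = 19 + 3 = 22; 22 ≤ 22 — satisfied.
2) t^2 + v^2 = 8^2 + 20^2 = 64 + 400 = 464, not 463 — violated.
3) r=3, t=8, u=19; 0 of them equal 2, not exactly one — violated.
4) 4u + 2t = 4(19) + 2(8) = 92, not 95 — violated.
5) u - v = 19 - 20 = -1 — satisfied.
6) t * u = 8 * 19 = 152, not 149 — violated.
7) u * t = 19 * 8 = 152 — satisfied.
8) values 8 < 19 < 20 — satisfied.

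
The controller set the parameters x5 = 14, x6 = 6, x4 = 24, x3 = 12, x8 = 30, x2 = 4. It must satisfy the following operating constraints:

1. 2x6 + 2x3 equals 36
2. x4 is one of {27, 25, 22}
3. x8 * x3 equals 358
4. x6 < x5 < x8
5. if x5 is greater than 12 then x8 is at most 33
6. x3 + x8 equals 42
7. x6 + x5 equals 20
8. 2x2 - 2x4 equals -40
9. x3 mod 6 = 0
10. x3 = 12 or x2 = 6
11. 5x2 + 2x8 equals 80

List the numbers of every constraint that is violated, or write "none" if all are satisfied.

1. 2x6 + 2x3 = 2(6) + 2(12) = 36 — satisfied.
2. x4 = 24 is not in {27, 25, 22} — violated.
3. x8 * x3 = 30 * 12 = 360, not 358 — violated.
4. values 6 < 14 < 30 — satisfied.
5. x5 = 14 > 12, so we need x8 ≤ 33; x8 = 30 ≤ 33 — satisfied.
6. x3 + x8 = 12 + 30 = 42 — satisfied.
7. x6 + x5 = 6 + 14 = 20 — satisfied.
8. 2x2 - 2x4 = 2(4) - 2(24) = -40 — satisfied.
9. 12 mod 6 = 0 — satisfied.
10. x3 = 12 = 12 (first disjunct) — satisfied.
11. 5x2 + 2x8 = 5(4) + 2(30) = 80 — satisfied.

No — constraints 2 and 3 are not satisfied.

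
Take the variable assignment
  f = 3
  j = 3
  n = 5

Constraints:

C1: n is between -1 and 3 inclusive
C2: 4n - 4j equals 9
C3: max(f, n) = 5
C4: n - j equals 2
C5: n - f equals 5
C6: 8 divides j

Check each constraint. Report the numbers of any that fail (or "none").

C1: n = 5 is outside [-1, 3]  ✗
C2: 4n - 4j = 4(5) - 4(3) = 8, not 9  ✗
C3: max(3, 5) = 5  ✓
C4: n - j = 5 - 3 = 2  ✓
C5: n - f = 5 - 3 = 2, not 5  ✗
C6: 3 = 8*0 + 3, so 8 does not divide 3  ✗

No — constraints 1, 2, 5, and 6 are not satisfied.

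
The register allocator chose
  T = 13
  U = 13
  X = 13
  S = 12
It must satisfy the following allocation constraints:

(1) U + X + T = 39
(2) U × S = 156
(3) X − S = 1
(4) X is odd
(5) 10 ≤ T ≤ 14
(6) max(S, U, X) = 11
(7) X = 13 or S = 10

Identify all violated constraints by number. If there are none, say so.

Constraint 6 is violated.

(1) U + X + T = 13 + 13 + 13 = 39 — holds.
(2) U × S = 13 × 12 = 156 — holds.
(3) X − S = 13 − 12 = 1 — holds.
(4) X = 13 is odd — holds.
(5) T = 13 lies in [10, 14] — holds.
(6) max(12, 13, 13) = 13, not 11 — does not hold.
(7) X = 13 = 13 (first disjunct) — holds.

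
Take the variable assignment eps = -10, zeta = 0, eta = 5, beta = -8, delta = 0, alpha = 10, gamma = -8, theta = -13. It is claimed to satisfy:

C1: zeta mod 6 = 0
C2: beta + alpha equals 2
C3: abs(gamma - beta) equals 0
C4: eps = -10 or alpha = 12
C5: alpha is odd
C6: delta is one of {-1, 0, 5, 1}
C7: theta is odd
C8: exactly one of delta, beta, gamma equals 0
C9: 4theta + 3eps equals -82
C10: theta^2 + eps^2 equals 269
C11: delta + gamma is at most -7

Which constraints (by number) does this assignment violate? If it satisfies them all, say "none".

C1: 0 mod 6 = 0 — holds.
C2: beta + alpha = -8 + 10 = 2 — holds.
C3: abs(-8 - (-8)) = 0 — holds.
C4: eps = -10 = -10 (first disjunct) — holds.
C5: alpha = 10 is even — does not hold.
C6: delta = 0 is in {-1, 0, 5, 1} — holds.
C7: theta = -13 is odd — holds.
C8: delta=0, beta=-8, gamma=-8; 1 of them equals 0 — holds.
C9: 4theta + 3eps = 4(-13) + 3(-10) = -82 — holds.
C10: theta^2 + eps^2 = (-13)^2 + (-10)^2 = 169 + 100 = 269 — holds.
C11: delta + gamma = 0 + (-8) = -8; -8 ≤ -7 — holds.

Violated: 5.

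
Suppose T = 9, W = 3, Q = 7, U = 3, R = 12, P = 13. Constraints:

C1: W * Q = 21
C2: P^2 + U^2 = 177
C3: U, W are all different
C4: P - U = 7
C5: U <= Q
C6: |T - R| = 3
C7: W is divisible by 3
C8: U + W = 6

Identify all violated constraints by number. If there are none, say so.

Constraints 2, 3, 4 are violated.

C1: W * Q = 3 * 7 = 21 — OK.
C2: P^2 + U^2 = 13^2 + 3^2 = 169 + 9 = 178, not 177 — violated.
C3: U = W = 3, not all different — violated.
C4: P - U = 13 - 3 = 10, not 7 — violated.
C5: U = 3, Q = 7; 3 ≤ 7 — OK.
C6: |9 - 12| = 3 — OK.
C7: 3 / 3 = 1, so 3 divides 3 — OK.
C8: U + W = 3 + 3 = 6 — OK.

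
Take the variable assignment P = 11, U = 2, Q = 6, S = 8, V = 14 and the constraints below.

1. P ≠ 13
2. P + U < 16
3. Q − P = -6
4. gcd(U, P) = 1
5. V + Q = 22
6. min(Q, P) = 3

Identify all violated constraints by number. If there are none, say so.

The assignment fails constraints 3, 5, 6.

1. P = 11, and 11 ≠ 13 — holds.
2. P + U = 11 + 2 = 13; 13 < 16 — holds.
3. Q − P = 6 − 11 = -5, not -6 — fails.
4. gcd(2, 11) = 1 — holds.
5. V + Q = 14 + 6 = 20, not 22 — fails.
6. min(6, 11) = 6, not 3 — fails.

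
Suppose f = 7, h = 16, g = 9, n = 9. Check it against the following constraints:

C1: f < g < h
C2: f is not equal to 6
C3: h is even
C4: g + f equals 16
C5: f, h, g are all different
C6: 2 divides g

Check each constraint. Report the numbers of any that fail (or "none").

C1: values 7 < 9 < 16  yes
C2: f = 7, and 7 ≠ 6  yes
C3: h = 16 is even  yes
C4: g + f = 9 + 7 = 16  yes
C5: values 7, 16, 9 are pairwise distinct  yes
C6: 9 = 2*4 + 1, so 2 does not divide 9  no

The assignment fails constraint 6.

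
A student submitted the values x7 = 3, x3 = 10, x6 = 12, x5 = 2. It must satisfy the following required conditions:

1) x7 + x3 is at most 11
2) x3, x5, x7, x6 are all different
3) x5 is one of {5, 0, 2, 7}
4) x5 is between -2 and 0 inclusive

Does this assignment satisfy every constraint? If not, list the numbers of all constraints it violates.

Violated: 1 and 4.

1) x7 + x3 = 3 + 10 = 13; 13 > 11, bound 11 not met — does not hold.
2) values 10, 2, 3, 12 are pairwise distinct — holds.
3) x5 = 2 is in {5, 0, 2, 7} — holds.
4) x5 = 2 is outside [-2, 0] — does not hold.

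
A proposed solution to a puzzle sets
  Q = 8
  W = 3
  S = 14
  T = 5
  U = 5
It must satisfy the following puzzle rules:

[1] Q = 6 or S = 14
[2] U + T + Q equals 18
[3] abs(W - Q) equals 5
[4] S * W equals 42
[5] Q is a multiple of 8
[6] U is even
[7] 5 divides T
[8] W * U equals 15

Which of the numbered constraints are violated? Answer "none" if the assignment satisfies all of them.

[1] Q = 8 ≠ 6, but S = 14 = 14 (second disjunct)  ✓
[2] U + T + Q = 5 + 5 + 8 = 18  ✓
[3] abs(3 - 8) = 5  ✓
[4] S * W = 14 * 3 = 42  ✓
[5] 8 / 8 = 1, so 8 divides 8  ✓
[6] U = 5 is odd  ✗
[7] 5 / 5 = 1, so 5 divides 5  ✓
[8] W * U = 3 * 5 = 15  ✓

No — constraint 6 is not satisfied.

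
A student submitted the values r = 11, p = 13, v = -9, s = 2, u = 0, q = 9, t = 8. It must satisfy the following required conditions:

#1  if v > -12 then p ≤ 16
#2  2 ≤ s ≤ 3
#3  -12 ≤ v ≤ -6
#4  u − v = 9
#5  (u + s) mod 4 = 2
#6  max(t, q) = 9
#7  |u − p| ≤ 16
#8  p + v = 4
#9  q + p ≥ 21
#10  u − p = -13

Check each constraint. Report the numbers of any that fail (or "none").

The assignment satisfies every constraint.

#1 v = -9 > -12, so we need p ≤ 16; p = 13 ≤ 16 — holds.
#2 s = 2 lies in [2, 3] — holds.
#3 v = -9 lies in [-12, -6] — holds.
#4 u − v = 0 − (-9) = 9 — holds.
#5 u + s = 2; 2 mod 4 = 2 — holds.
#6 max(8, 9) = 9 — holds.
#7 |0 − 13| = 13; 13 ≤ 16 — holds.
#8 p + v = 13 + (-9) = 4 — holds.
#9 q + p = 9 + 13 = 22; 22 ≥ 21 — holds.
#10 u − p = 0 − 13 = -13 — holds.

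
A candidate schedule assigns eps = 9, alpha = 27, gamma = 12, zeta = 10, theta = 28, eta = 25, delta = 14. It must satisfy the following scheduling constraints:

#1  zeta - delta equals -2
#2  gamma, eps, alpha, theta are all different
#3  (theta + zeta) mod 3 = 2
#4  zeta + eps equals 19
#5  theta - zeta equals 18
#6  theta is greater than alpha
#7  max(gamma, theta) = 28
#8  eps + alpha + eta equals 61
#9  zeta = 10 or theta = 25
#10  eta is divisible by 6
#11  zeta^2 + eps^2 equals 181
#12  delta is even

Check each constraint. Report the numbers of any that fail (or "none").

No — constraints 1, 10 are not satisfied.

#1 zeta - delta = 10 - 14 = -4, not -2  ✘
#2 values 12, 9, 27, 28 are pairwise distinct  ✔
#3 theta + zeta = 38; 38 mod 3 = 2  ✔
#4 zeta + eps = 10 + 9 = 19  ✔
#5 theta - zeta = 28 - 10 = 18  ✔
#6 theta = 28, alpha = 27; 28 > 27  ✔
#7 max(12, 28) = 28  ✔
#8 eps + alpha + eta = 9 + 27 + 25 = 61  ✔
#9 zeta = 10 = 10 (first disjunct)  ✔
#10 25 = 6*4 + 1, so 6 does not divide 25  ✘
#11 zeta^2 + eps^2 = 10^2 + 9^2 = 100 + 81 = 181  ✔
#12 delta = 14 is even  ✔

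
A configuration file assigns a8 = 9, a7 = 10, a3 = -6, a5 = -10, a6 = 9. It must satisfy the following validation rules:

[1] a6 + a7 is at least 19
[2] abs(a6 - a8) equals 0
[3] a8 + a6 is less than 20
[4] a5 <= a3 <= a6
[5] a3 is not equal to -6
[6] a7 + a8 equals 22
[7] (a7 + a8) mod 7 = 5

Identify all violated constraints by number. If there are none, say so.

[1] a6 + a7 = 9 + 10 = 19; 19 ≥ 19 — OK.
[2] abs(9 - 9) = 0 — OK.
[3] a8 + a6 = 9 + 9 = 18; 18 < 20 — OK.
[4] values -10 <= -6 <= 9 — OK.
[5] a3 = -6, but -6 is required to differ — violated.
[6] a7 + a8 = 10 + 9 = 19, not 22 — violated.
[7] a7 + a8 = 19; 19 mod 7 = 5 — OK.

Constraints 5 and 6 do not hold.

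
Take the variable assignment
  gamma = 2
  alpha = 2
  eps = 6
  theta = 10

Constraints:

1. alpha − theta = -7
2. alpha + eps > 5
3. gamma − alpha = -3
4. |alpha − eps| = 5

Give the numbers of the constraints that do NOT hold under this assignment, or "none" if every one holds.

No — constraints 1, 3, 4 are not satisfied.

1. alpha − theta = 2 − 10 = -8, not -7  fails
2. alpha + eps = 2 + 6 = 8; 8 > 5  holds
3. gamma − alpha = 2 − 2 = 0, not -3  fails
4. |2 − 6| = 4, not 5  fails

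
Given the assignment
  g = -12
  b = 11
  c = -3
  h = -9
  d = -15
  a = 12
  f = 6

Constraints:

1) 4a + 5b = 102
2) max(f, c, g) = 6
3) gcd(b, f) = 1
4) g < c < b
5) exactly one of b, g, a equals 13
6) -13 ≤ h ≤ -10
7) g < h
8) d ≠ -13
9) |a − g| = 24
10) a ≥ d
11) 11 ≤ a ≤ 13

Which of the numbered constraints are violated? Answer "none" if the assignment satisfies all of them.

Constraints 1, 5, and 6 do not hold.

1) 4a + 5b = 4(12) + 5(11) = 103, not 102  no
2) max(6, -3, -12) = 6  yes
3) gcd(11, 6) = 1  yes
4) values -12 < -3 < 11  yes
5) b=11, g=-12, a=12; 0 of them equal 13, not exactly one  no
6) h = -9 is outside [-13, -10]  no
7) g = -12, h = -9; -12 < -9  yes
8) d = -15, and -15 ≠ -13  yes
9) |12 − (-12)| = 24  yes
10) a = 12, d = -15; 12 ≥ -15  yes
11) a = 12 lies in [11, 13]  yes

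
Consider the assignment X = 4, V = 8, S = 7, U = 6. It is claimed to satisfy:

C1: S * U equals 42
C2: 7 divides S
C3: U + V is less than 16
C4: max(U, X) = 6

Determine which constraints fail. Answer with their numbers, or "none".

None — every constraint holds.

C1: S * U = 7 * 6 = 42  OK
C2: 7 / 7 = 1, so 7 divides 7  OK
C3: U + V = 6 + 8 = 14; 14 < 16  OK
C4: max(6, 4) = 6  OK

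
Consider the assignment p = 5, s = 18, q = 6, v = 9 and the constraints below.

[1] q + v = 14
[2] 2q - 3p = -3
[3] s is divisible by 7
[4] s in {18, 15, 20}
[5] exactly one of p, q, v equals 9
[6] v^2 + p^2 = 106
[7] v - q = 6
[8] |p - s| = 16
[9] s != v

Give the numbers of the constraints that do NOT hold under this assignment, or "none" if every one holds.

No — constraints 1, 3, 7, and 8 are not satisfied.

[1] q + v = 6 + 9 = 15, not 14 — violated.
[2] 2q - 3p = 2(6) - 3(5) = -3 — satisfied.
[3] 18 = 7*2 + 4, so 7 does not divide 18 — violated.
[4] s = 18 is in {18, 15, 20} — satisfied.
[5] p=5, q=6, v=9; 1 of them equals 9 — satisfied.
[6] v^2 + p^2 = 9^2 + 5^2 = 81 + 25 = 106 — satisfied.
[7] v - q = 9 - 6 = 3, not 6 — violated.
[8] |5 - 18| = 13, not 16 — violated.
[9] s = 18, v = 9; distinct — satisfied.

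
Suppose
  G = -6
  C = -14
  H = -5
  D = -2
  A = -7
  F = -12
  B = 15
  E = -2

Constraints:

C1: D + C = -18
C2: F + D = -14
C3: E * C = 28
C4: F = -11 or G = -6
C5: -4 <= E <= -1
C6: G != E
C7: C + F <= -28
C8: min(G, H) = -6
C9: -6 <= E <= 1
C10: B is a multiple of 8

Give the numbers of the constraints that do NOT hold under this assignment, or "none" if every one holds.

C1: D + C = -2 + (-14) = -16, not -18  FAIL
C2: F + D = -12 + (-2) = -14  OK
C3: E * C = -2 * (-14) = 28  OK
C4: F = -12 ≠ -11, but G = -6 = -6 (second disjunct)  OK
C5: E = -2 lies in [-4, -1]  OK
C6: G = -6, E = -2; distinct  OK
C7: C + F = -14 + (-12) = -26; -26 > -28, bound -28 not met  FAIL
C8: min(-6, -5) = -6  OK
C9: E = -2 lies in [-6, 1]  OK
C10: 15 = 8*1 + 7, so 8 does not divide 15  FAIL

Violated: 1, 7, and 10.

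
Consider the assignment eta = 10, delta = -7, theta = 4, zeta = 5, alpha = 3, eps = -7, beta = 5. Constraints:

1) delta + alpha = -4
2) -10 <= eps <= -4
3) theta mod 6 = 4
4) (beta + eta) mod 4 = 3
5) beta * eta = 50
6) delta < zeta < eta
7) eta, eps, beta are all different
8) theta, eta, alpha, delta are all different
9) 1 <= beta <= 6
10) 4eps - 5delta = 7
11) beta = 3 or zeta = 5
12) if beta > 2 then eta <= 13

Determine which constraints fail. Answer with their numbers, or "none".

Yes — all constraints hold.

1) delta + alpha = -7 + 3 = -4 — OK.
2) eps = -7 lies in [-10, -4] — OK.
3) 4 mod 6 = 4 — OK.
4) beta + eta = 15; 15 mod 4 = 3 — OK.
5) beta * eta = 5 * 10 = 50 — OK.
6) values -7 < 5 < 10 — OK.
7) values 10, -7, 5 are pairwise distinct — OK.
8) values 4, 10, 3, -7 are pairwise distinct — OK.
9) beta = 5 lies in [1, 6] — OK.
10) 4eps - 5delta = 4(-7) - 5(-7) = 7 — OK.
11) beta = 5 ≠ 3, but zeta = 5 = 5 (second disjunct) — OK.
12) beta = 5 > 2, so we need eta ≤ 13; eta = 10 ≤ 13 — OK.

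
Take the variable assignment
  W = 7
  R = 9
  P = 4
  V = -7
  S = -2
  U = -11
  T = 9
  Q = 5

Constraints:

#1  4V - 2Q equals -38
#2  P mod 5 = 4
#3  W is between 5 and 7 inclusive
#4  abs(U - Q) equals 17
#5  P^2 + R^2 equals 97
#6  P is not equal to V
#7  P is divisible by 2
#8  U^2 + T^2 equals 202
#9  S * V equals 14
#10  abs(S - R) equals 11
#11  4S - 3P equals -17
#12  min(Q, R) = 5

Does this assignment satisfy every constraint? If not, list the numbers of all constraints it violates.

Constraints 4 and 11 are violated.

#1 4V - 2Q = 4(-7) - 2(5) = -38  holds
#2 4 mod 5 = 4  holds
#3 W = 7 lies in [5, 7]  holds
#4 abs(-11 - 5) = 16, not 17  fails
#5 P^2 + R^2 = 4^2 + 9^2 = 16 + 81 = 97  holds
#6 P = 4, V = -7; distinct  holds
#7 4 / 2 = 2, so 2 divides 4  holds
#8 U^2 + T^2 = (-11)^2 + 9^2 = 121 + 81 = 202  holds
#9 S * V = -2 * (-7) = 14  holds
#10 abs(-2 - 9) = 11  holds
#11 4S - 3P = 4(-2) - 3(4) = -20, not -17  fails
#12 min(5, 9) = 5  holds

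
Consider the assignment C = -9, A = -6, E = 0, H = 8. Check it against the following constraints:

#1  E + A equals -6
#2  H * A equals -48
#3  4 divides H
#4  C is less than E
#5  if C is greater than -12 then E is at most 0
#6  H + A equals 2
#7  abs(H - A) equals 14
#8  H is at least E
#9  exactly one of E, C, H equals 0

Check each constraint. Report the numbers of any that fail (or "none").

The assignment satisfies every constraint.

#1 E + A = 0 + (-6) = -6  ✔
#2 H * A = 8 * (-6) = -48  ✔
#3 8 / 4 = 2, so 4 divides 8  ✔
#4 C = -9, E = 0; -9 < 0  ✔
#5 C = -9 > -12, so we need E ≤ 0; E = 0 ≤ 0  ✔
#6 H + A = 8 + (-6) = 2  ✔
#7 abs(8 - (-6)) = 14  ✔
#8 H = 8, E = 0; 8 ≥ 0  ✔
#9 E=0, C=-9, H=8; 1 of them equals 0  ✔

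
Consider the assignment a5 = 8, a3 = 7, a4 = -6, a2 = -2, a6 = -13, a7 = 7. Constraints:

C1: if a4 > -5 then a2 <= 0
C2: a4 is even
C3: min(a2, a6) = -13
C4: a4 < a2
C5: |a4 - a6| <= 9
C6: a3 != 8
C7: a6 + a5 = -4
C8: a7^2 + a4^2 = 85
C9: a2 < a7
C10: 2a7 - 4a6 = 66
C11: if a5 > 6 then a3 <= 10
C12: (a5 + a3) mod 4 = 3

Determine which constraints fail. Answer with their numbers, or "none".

C1: a4 = -6, not > -5; antecedent false, conditional vacuously true — OK.
C2: a4 = -6 is even — OK.
C3: min(-2, -13) = -13 — OK.
C4: a4 = -6, a2 = -2; -6 < -2 — OK.
C5: |-6 - (-13)| = 7; 7 ≤ 9 — OK.
C6: a3 = 7, and 7 ≠ 8 — OK.
C7: a6 + a5 = -13 + 8 = -5, not -4 — violated.
C8: a7^2 + a4^2 = 7^2 + (-6)^2 = 49 + 36 = 85 — OK.
C9: a2 = -2, a7 = 7; -2 < 7 — OK.
C10: 2a7 - 4a6 = 2(7) - 4(-13) = 66 — OK.
C11: a5 = 8 > 6, so we need a3 ≤ 10; a3 = 7 ≤ 10 — OK.
C12: a5 + a3 = 15; 15 mod 4 = 3 — OK.

Violated: 7.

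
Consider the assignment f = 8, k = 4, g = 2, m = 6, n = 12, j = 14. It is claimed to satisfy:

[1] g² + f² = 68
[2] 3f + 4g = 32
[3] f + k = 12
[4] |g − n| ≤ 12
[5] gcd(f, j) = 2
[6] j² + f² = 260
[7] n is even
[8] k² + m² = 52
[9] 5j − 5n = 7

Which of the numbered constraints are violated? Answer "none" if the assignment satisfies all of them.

The assignment fails constraint 9.

[1] g² + f² = 2² + 8² = 4 + 64 = 68  OK
[2] 3f + 4g = 3(8) + 4(2) = 32  OK
[3] f + k = 8 + 4 = 12  OK
[4] |2 − 12| = 10; 10 ≤ 12  OK
[5] gcd(8, 14) = 2  OK
[6] j² + f² = 14² + 8² = 196 + 64 = 260  OK
[7] n = 12 is even  OK
[8] k² + m² = 4² + 6² = 16 + 36 = 52  OK
[9] 5j − 5n = 5(14) − 5(12) = 10, not 7  FAIL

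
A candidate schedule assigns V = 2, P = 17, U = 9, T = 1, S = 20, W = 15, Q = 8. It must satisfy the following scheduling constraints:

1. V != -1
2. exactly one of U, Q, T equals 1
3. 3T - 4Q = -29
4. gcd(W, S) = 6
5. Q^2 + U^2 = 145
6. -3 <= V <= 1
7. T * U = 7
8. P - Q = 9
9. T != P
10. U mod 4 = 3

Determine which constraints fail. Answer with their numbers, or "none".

1. V = 2, and 2 ≠ -1 — satisfied.
2. U=9, Q=8, T=1; 1 of them equals 1 — satisfied.
3. 3T - 4Q = 3(1) - 4(8) = -29 — satisfied.
4. gcd(15, 20) = 5, not 6 — violated.
5. Q^2 + U^2 = 8^2 + 9^2 = 64 + 81 = 145 — satisfied.
6. V = 2 is outside [-3, 1] — violated.
7. T * U = 1 * 9 = 9, not 7 — violated.
8. P - Q = 17 - 8 = 9 — satisfied.
9. T = 1, P = 17; distinct — satisfied.
10. 9 mod 4 = 1, not 3 — violated.

The assignment fails constraints 4, 6, 7, 10.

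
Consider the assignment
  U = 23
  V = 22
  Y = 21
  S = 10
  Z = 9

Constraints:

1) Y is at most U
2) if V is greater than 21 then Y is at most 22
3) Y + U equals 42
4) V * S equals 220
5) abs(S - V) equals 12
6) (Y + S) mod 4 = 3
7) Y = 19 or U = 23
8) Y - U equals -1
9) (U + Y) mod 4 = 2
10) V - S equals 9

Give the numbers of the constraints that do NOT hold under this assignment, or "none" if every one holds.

1) Y = 21, U = 23; 21 ≤ 23  OK
2) V = 22 > 21, so we need Y ≤ 22; Y = 21 ≤ 22  OK
3) Y + U = 21 + 23 = 44, not 42  FAIL
4) V * S = 22 * 10 = 220  OK
5) abs(10 - 22) = 12  OK
6) Y + S = 31; 31 mod 4 = 3  OK
7) Y = 21 ≠ 19, but U = 23 = 23 (second disjunct)  OK
8) Y - U = 21 - 23 = -2, not -1  FAIL
9) U + Y = 44; 44 mod 4 = 0, not 2  FAIL
10) V - S = 22 - 10 = 12, not 9  FAIL

Constraints 3, 8, 9, 10 do not hold.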